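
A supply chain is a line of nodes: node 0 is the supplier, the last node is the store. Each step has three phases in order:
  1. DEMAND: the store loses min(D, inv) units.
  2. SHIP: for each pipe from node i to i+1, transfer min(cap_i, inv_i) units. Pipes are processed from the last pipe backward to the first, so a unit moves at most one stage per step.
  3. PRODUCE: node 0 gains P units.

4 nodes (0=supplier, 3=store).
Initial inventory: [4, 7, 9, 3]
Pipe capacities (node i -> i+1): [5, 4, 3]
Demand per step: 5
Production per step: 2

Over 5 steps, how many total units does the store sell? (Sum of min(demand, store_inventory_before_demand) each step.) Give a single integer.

Answer: 15

Derivation:
Step 1: sold=3 (running total=3) -> [2 7 10 3]
Step 2: sold=3 (running total=6) -> [2 5 11 3]
Step 3: sold=3 (running total=9) -> [2 3 12 3]
Step 4: sold=3 (running total=12) -> [2 2 12 3]
Step 5: sold=3 (running total=15) -> [2 2 11 3]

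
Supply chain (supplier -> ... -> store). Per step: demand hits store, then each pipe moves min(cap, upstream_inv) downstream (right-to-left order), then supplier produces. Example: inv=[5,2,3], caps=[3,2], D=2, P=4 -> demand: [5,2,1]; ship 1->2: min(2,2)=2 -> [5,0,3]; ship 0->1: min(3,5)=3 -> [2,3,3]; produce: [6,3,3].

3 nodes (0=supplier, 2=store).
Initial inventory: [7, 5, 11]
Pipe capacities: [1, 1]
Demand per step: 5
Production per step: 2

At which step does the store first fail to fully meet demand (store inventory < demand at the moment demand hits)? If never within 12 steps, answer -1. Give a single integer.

Step 1: demand=5,sold=5 ship[1->2]=1 ship[0->1]=1 prod=2 -> [8 5 7]
Step 2: demand=5,sold=5 ship[1->2]=1 ship[0->1]=1 prod=2 -> [9 5 3]
Step 3: demand=5,sold=3 ship[1->2]=1 ship[0->1]=1 prod=2 -> [10 5 1]
Step 4: demand=5,sold=1 ship[1->2]=1 ship[0->1]=1 prod=2 -> [11 5 1]
Step 5: demand=5,sold=1 ship[1->2]=1 ship[0->1]=1 prod=2 -> [12 5 1]
Step 6: demand=5,sold=1 ship[1->2]=1 ship[0->1]=1 prod=2 -> [13 5 1]
Step 7: demand=5,sold=1 ship[1->2]=1 ship[0->1]=1 prod=2 -> [14 5 1]
Step 8: demand=5,sold=1 ship[1->2]=1 ship[0->1]=1 prod=2 -> [15 5 1]
Step 9: demand=5,sold=1 ship[1->2]=1 ship[0->1]=1 prod=2 -> [16 5 1]
Step 10: demand=5,sold=1 ship[1->2]=1 ship[0->1]=1 prod=2 -> [17 5 1]
Step 11: demand=5,sold=1 ship[1->2]=1 ship[0->1]=1 prod=2 -> [18 5 1]
Step 12: demand=5,sold=1 ship[1->2]=1 ship[0->1]=1 prod=2 -> [19 5 1]
First stockout at step 3

3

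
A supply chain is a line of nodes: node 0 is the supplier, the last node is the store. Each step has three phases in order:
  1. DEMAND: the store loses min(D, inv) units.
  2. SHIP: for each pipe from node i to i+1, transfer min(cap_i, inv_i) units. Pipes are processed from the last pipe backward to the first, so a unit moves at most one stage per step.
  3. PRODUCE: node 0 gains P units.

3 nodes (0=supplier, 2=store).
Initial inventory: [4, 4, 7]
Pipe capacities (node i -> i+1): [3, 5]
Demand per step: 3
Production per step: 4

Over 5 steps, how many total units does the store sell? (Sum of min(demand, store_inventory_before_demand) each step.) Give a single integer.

Step 1: sold=3 (running total=3) -> [5 3 8]
Step 2: sold=3 (running total=6) -> [6 3 8]
Step 3: sold=3 (running total=9) -> [7 3 8]
Step 4: sold=3 (running total=12) -> [8 3 8]
Step 5: sold=3 (running total=15) -> [9 3 8]

Answer: 15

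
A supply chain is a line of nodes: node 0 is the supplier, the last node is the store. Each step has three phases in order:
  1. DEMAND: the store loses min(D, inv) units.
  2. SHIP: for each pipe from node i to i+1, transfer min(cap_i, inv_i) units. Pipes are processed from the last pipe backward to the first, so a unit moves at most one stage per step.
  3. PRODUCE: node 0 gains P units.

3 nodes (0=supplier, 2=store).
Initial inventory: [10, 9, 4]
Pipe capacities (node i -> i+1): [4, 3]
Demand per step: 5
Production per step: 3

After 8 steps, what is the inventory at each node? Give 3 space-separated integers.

Step 1: demand=5,sold=4 ship[1->2]=3 ship[0->1]=4 prod=3 -> inv=[9 10 3]
Step 2: demand=5,sold=3 ship[1->2]=3 ship[0->1]=4 prod=3 -> inv=[8 11 3]
Step 3: demand=5,sold=3 ship[1->2]=3 ship[0->1]=4 prod=3 -> inv=[7 12 3]
Step 4: demand=5,sold=3 ship[1->2]=3 ship[0->1]=4 prod=3 -> inv=[6 13 3]
Step 5: demand=5,sold=3 ship[1->2]=3 ship[0->1]=4 prod=3 -> inv=[5 14 3]
Step 6: demand=5,sold=3 ship[1->2]=3 ship[0->1]=4 prod=3 -> inv=[4 15 3]
Step 7: demand=5,sold=3 ship[1->2]=3 ship[0->1]=4 prod=3 -> inv=[3 16 3]
Step 8: demand=5,sold=3 ship[1->2]=3 ship[0->1]=3 prod=3 -> inv=[3 16 3]

3 16 3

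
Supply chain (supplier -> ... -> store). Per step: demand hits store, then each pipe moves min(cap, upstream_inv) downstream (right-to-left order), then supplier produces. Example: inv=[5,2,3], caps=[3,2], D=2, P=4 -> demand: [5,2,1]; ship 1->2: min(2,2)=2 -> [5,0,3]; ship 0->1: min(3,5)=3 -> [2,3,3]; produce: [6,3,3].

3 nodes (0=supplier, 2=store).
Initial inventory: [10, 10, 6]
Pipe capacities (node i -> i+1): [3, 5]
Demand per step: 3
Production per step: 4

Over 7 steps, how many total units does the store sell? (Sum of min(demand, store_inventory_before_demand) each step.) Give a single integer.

Answer: 21

Derivation:
Step 1: sold=3 (running total=3) -> [11 8 8]
Step 2: sold=3 (running total=6) -> [12 6 10]
Step 3: sold=3 (running total=9) -> [13 4 12]
Step 4: sold=3 (running total=12) -> [14 3 13]
Step 5: sold=3 (running total=15) -> [15 3 13]
Step 6: sold=3 (running total=18) -> [16 3 13]
Step 7: sold=3 (running total=21) -> [17 3 13]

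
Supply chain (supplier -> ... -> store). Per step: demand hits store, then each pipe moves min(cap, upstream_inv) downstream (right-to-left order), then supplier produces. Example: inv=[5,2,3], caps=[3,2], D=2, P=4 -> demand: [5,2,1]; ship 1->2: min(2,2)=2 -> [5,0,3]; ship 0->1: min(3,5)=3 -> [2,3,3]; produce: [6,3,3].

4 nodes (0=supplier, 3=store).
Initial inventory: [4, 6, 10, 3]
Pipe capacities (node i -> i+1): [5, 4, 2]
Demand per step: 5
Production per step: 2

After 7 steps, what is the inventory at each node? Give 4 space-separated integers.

Step 1: demand=5,sold=3 ship[2->3]=2 ship[1->2]=4 ship[0->1]=4 prod=2 -> inv=[2 6 12 2]
Step 2: demand=5,sold=2 ship[2->3]=2 ship[1->2]=4 ship[0->1]=2 prod=2 -> inv=[2 4 14 2]
Step 3: demand=5,sold=2 ship[2->3]=2 ship[1->2]=4 ship[0->1]=2 prod=2 -> inv=[2 2 16 2]
Step 4: demand=5,sold=2 ship[2->3]=2 ship[1->2]=2 ship[0->1]=2 prod=2 -> inv=[2 2 16 2]
Step 5: demand=5,sold=2 ship[2->3]=2 ship[1->2]=2 ship[0->1]=2 prod=2 -> inv=[2 2 16 2]
Step 6: demand=5,sold=2 ship[2->3]=2 ship[1->2]=2 ship[0->1]=2 prod=2 -> inv=[2 2 16 2]
Step 7: demand=5,sold=2 ship[2->3]=2 ship[1->2]=2 ship[0->1]=2 prod=2 -> inv=[2 2 16 2]

2 2 16 2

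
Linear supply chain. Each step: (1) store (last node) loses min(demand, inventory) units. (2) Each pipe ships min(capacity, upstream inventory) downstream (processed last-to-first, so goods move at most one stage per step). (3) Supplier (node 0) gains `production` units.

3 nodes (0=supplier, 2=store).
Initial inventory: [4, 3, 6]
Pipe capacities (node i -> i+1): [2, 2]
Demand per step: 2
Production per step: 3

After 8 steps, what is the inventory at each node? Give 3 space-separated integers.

Step 1: demand=2,sold=2 ship[1->2]=2 ship[0->1]=2 prod=3 -> inv=[5 3 6]
Step 2: demand=2,sold=2 ship[1->2]=2 ship[0->1]=2 prod=3 -> inv=[6 3 6]
Step 3: demand=2,sold=2 ship[1->2]=2 ship[0->1]=2 prod=3 -> inv=[7 3 6]
Step 4: demand=2,sold=2 ship[1->2]=2 ship[0->1]=2 prod=3 -> inv=[8 3 6]
Step 5: demand=2,sold=2 ship[1->2]=2 ship[0->1]=2 prod=3 -> inv=[9 3 6]
Step 6: demand=2,sold=2 ship[1->2]=2 ship[0->1]=2 prod=3 -> inv=[10 3 6]
Step 7: demand=2,sold=2 ship[1->2]=2 ship[0->1]=2 prod=3 -> inv=[11 3 6]
Step 8: demand=2,sold=2 ship[1->2]=2 ship[0->1]=2 prod=3 -> inv=[12 3 6]

12 3 6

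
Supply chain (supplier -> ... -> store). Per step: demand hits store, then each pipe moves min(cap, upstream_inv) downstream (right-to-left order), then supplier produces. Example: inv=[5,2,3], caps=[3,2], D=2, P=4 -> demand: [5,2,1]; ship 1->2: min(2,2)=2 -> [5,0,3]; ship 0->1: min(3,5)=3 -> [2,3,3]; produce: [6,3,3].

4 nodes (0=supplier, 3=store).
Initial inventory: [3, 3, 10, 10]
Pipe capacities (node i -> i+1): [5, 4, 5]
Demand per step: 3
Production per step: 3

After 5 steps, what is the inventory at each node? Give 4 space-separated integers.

Step 1: demand=3,sold=3 ship[2->3]=5 ship[1->2]=3 ship[0->1]=3 prod=3 -> inv=[3 3 8 12]
Step 2: demand=3,sold=3 ship[2->3]=5 ship[1->2]=3 ship[0->1]=3 prod=3 -> inv=[3 3 6 14]
Step 3: demand=3,sold=3 ship[2->3]=5 ship[1->2]=3 ship[0->1]=3 prod=3 -> inv=[3 3 4 16]
Step 4: demand=3,sold=3 ship[2->3]=4 ship[1->2]=3 ship[0->1]=3 prod=3 -> inv=[3 3 3 17]
Step 5: demand=3,sold=3 ship[2->3]=3 ship[1->2]=3 ship[0->1]=3 prod=3 -> inv=[3 3 3 17]

3 3 3 17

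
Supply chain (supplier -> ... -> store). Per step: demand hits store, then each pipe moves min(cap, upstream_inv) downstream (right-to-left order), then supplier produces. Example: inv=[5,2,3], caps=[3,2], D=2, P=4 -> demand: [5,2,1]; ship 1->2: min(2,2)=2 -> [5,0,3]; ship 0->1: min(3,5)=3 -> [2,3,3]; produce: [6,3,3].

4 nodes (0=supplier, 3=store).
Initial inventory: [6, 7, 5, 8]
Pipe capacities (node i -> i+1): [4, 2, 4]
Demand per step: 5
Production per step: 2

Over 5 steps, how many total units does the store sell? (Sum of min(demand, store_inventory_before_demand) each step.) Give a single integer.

Answer: 19

Derivation:
Step 1: sold=5 (running total=5) -> [4 9 3 7]
Step 2: sold=5 (running total=10) -> [2 11 2 5]
Step 3: sold=5 (running total=15) -> [2 11 2 2]
Step 4: sold=2 (running total=17) -> [2 11 2 2]
Step 5: sold=2 (running total=19) -> [2 11 2 2]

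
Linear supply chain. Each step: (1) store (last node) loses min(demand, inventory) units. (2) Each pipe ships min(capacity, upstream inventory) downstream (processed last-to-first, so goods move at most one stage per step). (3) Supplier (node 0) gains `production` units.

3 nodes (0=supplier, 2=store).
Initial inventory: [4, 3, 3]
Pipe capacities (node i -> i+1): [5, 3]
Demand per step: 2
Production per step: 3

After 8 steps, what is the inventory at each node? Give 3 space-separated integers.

Step 1: demand=2,sold=2 ship[1->2]=3 ship[0->1]=4 prod=3 -> inv=[3 4 4]
Step 2: demand=2,sold=2 ship[1->2]=3 ship[0->1]=3 prod=3 -> inv=[3 4 5]
Step 3: demand=2,sold=2 ship[1->2]=3 ship[0->1]=3 prod=3 -> inv=[3 4 6]
Step 4: demand=2,sold=2 ship[1->2]=3 ship[0->1]=3 prod=3 -> inv=[3 4 7]
Step 5: demand=2,sold=2 ship[1->2]=3 ship[0->1]=3 prod=3 -> inv=[3 4 8]
Step 6: demand=2,sold=2 ship[1->2]=3 ship[0->1]=3 prod=3 -> inv=[3 4 9]
Step 7: demand=2,sold=2 ship[1->2]=3 ship[0->1]=3 prod=3 -> inv=[3 4 10]
Step 8: demand=2,sold=2 ship[1->2]=3 ship[0->1]=3 prod=3 -> inv=[3 4 11]

3 4 11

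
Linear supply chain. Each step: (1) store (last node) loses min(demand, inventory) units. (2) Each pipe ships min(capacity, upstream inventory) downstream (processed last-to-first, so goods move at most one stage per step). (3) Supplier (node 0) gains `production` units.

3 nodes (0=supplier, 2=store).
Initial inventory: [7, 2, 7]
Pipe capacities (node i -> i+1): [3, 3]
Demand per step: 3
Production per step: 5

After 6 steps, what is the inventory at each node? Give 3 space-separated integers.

Step 1: demand=3,sold=3 ship[1->2]=2 ship[0->1]=3 prod=5 -> inv=[9 3 6]
Step 2: demand=3,sold=3 ship[1->2]=3 ship[0->1]=3 prod=5 -> inv=[11 3 6]
Step 3: demand=3,sold=3 ship[1->2]=3 ship[0->1]=3 prod=5 -> inv=[13 3 6]
Step 4: demand=3,sold=3 ship[1->2]=3 ship[0->1]=3 prod=5 -> inv=[15 3 6]
Step 5: demand=3,sold=3 ship[1->2]=3 ship[0->1]=3 prod=5 -> inv=[17 3 6]
Step 6: demand=3,sold=3 ship[1->2]=3 ship[0->1]=3 prod=5 -> inv=[19 3 6]

19 3 6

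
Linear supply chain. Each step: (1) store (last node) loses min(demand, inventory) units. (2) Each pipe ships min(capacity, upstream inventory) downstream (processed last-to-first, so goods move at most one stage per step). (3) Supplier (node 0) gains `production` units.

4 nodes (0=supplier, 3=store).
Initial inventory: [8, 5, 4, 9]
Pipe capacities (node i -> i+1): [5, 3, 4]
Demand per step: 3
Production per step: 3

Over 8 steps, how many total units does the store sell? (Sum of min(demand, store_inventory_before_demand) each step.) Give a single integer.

Answer: 24

Derivation:
Step 1: sold=3 (running total=3) -> [6 7 3 10]
Step 2: sold=3 (running total=6) -> [4 9 3 10]
Step 3: sold=3 (running total=9) -> [3 10 3 10]
Step 4: sold=3 (running total=12) -> [3 10 3 10]
Step 5: sold=3 (running total=15) -> [3 10 3 10]
Step 6: sold=3 (running total=18) -> [3 10 3 10]
Step 7: sold=3 (running total=21) -> [3 10 3 10]
Step 8: sold=3 (running total=24) -> [3 10 3 10]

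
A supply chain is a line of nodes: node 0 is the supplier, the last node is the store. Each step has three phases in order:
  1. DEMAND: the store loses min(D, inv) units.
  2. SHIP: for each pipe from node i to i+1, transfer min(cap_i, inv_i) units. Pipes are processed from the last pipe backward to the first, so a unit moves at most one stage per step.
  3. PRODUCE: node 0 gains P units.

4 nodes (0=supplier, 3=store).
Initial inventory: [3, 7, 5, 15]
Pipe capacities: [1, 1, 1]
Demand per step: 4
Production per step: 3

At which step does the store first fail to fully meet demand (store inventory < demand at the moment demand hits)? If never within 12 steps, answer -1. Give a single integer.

Step 1: demand=4,sold=4 ship[2->3]=1 ship[1->2]=1 ship[0->1]=1 prod=3 -> [5 7 5 12]
Step 2: demand=4,sold=4 ship[2->3]=1 ship[1->2]=1 ship[0->1]=1 prod=3 -> [7 7 5 9]
Step 3: demand=4,sold=4 ship[2->3]=1 ship[1->2]=1 ship[0->1]=1 prod=3 -> [9 7 5 6]
Step 4: demand=4,sold=4 ship[2->3]=1 ship[1->2]=1 ship[0->1]=1 prod=3 -> [11 7 5 3]
Step 5: demand=4,sold=3 ship[2->3]=1 ship[1->2]=1 ship[0->1]=1 prod=3 -> [13 7 5 1]
Step 6: demand=4,sold=1 ship[2->3]=1 ship[1->2]=1 ship[0->1]=1 prod=3 -> [15 7 5 1]
Step 7: demand=4,sold=1 ship[2->3]=1 ship[1->2]=1 ship[0->1]=1 prod=3 -> [17 7 5 1]
Step 8: demand=4,sold=1 ship[2->3]=1 ship[1->2]=1 ship[0->1]=1 prod=3 -> [19 7 5 1]
Step 9: demand=4,sold=1 ship[2->3]=1 ship[1->2]=1 ship[0->1]=1 prod=3 -> [21 7 5 1]
Step 10: demand=4,sold=1 ship[2->3]=1 ship[1->2]=1 ship[0->1]=1 prod=3 -> [23 7 5 1]
Step 11: demand=4,sold=1 ship[2->3]=1 ship[1->2]=1 ship[0->1]=1 prod=3 -> [25 7 5 1]
Step 12: demand=4,sold=1 ship[2->3]=1 ship[1->2]=1 ship[0->1]=1 prod=3 -> [27 7 5 1]
First stockout at step 5

5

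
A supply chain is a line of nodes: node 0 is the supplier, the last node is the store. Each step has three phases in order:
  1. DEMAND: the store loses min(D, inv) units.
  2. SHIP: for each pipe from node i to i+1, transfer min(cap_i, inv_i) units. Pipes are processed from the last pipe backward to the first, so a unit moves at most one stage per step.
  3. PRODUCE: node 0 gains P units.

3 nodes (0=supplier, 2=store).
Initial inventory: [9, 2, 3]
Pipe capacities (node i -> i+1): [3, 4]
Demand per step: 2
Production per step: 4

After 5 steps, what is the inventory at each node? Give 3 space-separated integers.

Step 1: demand=2,sold=2 ship[1->2]=2 ship[0->1]=3 prod=4 -> inv=[10 3 3]
Step 2: demand=2,sold=2 ship[1->2]=3 ship[0->1]=3 prod=4 -> inv=[11 3 4]
Step 3: demand=2,sold=2 ship[1->2]=3 ship[0->1]=3 prod=4 -> inv=[12 3 5]
Step 4: demand=2,sold=2 ship[1->2]=3 ship[0->1]=3 prod=4 -> inv=[13 3 6]
Step 5: demand=2,sold=2 ship[1->2]=3 ship[0->1]=3 prod=4 -> inv=[14 3 7]

14 3 7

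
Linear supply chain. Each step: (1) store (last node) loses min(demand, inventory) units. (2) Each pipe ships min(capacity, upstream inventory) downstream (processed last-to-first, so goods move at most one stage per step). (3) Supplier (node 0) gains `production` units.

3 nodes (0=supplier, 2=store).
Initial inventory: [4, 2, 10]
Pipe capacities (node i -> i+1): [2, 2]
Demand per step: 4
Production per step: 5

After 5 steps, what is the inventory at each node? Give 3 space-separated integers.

Step 1: demand=4,sold=4 ship[1->2]=2 ship[0->1]=2 prod=5 -> inv=[7 2 8]
Step 2: demand=4,sold=4 ship[1->2]=2 ship[0->1]=2 prod=5 -> inv=[10 2 6]
Step 3: demand=4,sold=4 ship[1->2]=2 ship[0->1]=2 prod=5 -> inv=[13 2 4]
Step 4: demand=4,sold=4 ship[1->2]=2 ship[0->1]=2 prod=5 -> inv=[16 2 2]
Step 5: demand=4,sold=2 ship[1->2]=2 ship[0->1]=2 prod=5 -> inv=[19 2 2]

19 2 2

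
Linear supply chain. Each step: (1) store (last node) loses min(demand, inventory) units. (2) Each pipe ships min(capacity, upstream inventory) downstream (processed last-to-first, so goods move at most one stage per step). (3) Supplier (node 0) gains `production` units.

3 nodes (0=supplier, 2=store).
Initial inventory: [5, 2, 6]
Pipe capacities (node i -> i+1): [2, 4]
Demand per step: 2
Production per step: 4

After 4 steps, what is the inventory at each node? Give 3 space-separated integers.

Step 1: demand=2,sold=2 ship[1->2]=2 ship[0->1]=2 prod=4 -> inv=[7 2 6]
Step 2: demand=2,sold=2 ship[1->2]=2 ship[0->1]=2 prod=4 -> inv=[9 2 6]
Step 3: demand=2,sold=2 ship[1->2]=2 ship[0->1]=2 prod=4 -> inv=[11 2 6]
Step 4: demand=2,sold=2 ship[1->2]=2 ship[0->1]=2 prod=4 -> inv=[13 2 6]

13 2 6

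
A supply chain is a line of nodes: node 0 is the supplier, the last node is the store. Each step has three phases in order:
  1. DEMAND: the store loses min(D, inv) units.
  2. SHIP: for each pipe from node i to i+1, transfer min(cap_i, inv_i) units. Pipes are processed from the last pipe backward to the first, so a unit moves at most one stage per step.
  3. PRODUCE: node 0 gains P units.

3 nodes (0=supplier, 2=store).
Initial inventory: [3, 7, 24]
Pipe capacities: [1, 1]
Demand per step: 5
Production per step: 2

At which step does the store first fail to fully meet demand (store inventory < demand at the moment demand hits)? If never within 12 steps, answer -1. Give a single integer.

Step 1: demand=5,sold=5 ship[1->2]=1 ship[0->1]=1 prod=2 -> [4 7 20]
Step 2: demand=5,sold=5 ship[1->2]=1 ship[0->1]=1 prod=2 -> [5 7 16]
Step 3: demand=5,sold=5 ship[1->2]=1 ship[0->1]=1 prod=2 -> [6 7 12]
Step 4: demand=5,sold=5 ship[1->2]=1 ship[0->1]=1 prod=2 -> [7 7 8]
Step 5: demand=5,sold=5 ship[1->2]=1 ship[0->1]=1 prod=2 -> [8 7 4]
Step 6: demand=5,sold=4 ship[1->2]=1 ship[0->1]=1 prod=2 -> [9 7 1]
Step 7: demand=5,sold=1 ship[1->2]=1 ship[0->1]=1 prod=2 -> [10 7 1]
Step 8: demand=5,sold=1 ship[1->2]=1 ship[0->1]=1 prod=2 -> [11 7 1]
Step 9: demand=5,sold=1 ship[1->2]=1 ship[0->1]=1 prod=2 -> [12 7 1]
Step 10: demand=5,sold=1 ship[1->2]=1 ship[0->1]=1 prod=2 -> [13 7 1]
Step 11: demand=5,sold=1 ship[1->2]=1 ship[0->1]=1 prod=2 -> [14 7 1]
Step 12: demand=5,sold=1 ship[1->2]=1 ship[0->1]=1 prod=2 -> [15 7 1]
First stockout at step 6

6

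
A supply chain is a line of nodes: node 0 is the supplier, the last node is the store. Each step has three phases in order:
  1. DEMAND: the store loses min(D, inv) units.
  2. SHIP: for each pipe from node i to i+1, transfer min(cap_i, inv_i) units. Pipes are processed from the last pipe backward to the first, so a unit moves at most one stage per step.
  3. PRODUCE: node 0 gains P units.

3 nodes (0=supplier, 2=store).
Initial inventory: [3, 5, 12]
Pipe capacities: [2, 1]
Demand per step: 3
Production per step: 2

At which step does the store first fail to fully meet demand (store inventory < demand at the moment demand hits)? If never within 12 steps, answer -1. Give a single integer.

Step 1: demand=3,sold=3 ship[1->2]=1 ship[0->1]=2 prod=2 -> [3 6 10]
Step 2: demand=3,sold=3 ship[1->2]=1 ship[0->1]=2 prod=2 -> [3 7 8]
Step 3: demand=3,sold=3 ship[1->2]=1 ship[0->1]=2 prod=2 -> [3 8 6]
Step 4: demand=3,sold=3 ship[1->2]=1 ship[0->1]=2 prod=2 -> [3 9 4]
Step 5: demand=3,sold=3 ship[1->2]=1 ship[0->1]=2 prod=2 -> [3 10 2]
Step 6: demand=3,sold=2 ship[1->2]=1 ship[0->1]=2 prod=2 -> [3 11 1]
Step 7: demand=3,sold=1 ship[1->2]=1 ship[0->1]=2 prod=2 -> [3 12 1]
Step 8: demand=3,sold=1 ship[1->2]=1 ship[0->1]=2 prod=2 -> [3 13 1]
Step 9: demand=3,sold=1 ship[1->2]=1 ship[0->1]=2 prod=2 -> [3 14 1]
Step 10: demand=3,sold=1 ship[1->2]=1 ship[0->1]=2 prod=2 -> [3 15 1]
Step 11: demand=3,sold=1 ship[1->2]=1 ship[0->1]=2 prod=2 -> [3 16 1]
Step 12: demand=3,sold=1 ship[1->2]=1 ship[0->1]=2 prod=2 -> [3 17 1]
First stockout at step 6

6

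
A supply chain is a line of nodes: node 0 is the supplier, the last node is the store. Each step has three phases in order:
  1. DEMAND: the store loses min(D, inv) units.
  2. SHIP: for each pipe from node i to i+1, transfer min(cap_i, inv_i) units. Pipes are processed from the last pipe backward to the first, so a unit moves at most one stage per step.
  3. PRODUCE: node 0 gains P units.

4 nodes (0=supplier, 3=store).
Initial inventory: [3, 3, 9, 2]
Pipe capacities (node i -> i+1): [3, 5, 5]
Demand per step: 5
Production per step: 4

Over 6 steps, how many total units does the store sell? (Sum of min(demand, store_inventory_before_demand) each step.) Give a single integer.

Answer: 23

Derivation:
Step 1: sold=2 (running total=2) -> [4 3 7 5]
Step 2: sold=5 (running total=7) -> [5 3 5 5]
Step 3: sold=5 (running total=12) -> [6 3 3 5]
Step 4: sold=5 (running total=17) -> [7 3 3 3]
Step 5: sold=3 (running total=20) -> [8 3 3 3]
Step 6: sold=3 (running total=23) -> [9 3 3 3]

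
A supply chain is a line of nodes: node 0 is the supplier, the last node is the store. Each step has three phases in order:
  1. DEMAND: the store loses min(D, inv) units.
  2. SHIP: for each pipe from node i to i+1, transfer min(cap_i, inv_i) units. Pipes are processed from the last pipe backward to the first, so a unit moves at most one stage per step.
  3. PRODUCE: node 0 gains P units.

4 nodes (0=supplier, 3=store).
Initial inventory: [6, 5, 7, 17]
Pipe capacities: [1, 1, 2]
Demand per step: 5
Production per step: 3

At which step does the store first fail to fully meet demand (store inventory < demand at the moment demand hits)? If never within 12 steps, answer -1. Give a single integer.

Step 1: demand=5,sold=5 ship[2->3]=2 ship[1->2]=1 ship[0->1]=1 prod=3 -> [8 5 6 14]
Step 2: demand=5,sold=5 ship[2->3]=2 ship[1->2]=1 ship[0->1]=1 prod=3 -> [10 5 5 11]
Step 3: demand=5,sold=5 ship[2->3]=2 ship[1->2]=1 ship[0->1]=1 prod=3 -> [12 5 4 8]
Step 4: demand=5,sold=5 ship[2->3]=2 ship[1->2]=1 ship[0->1]=1 prod=3 -> [14 5 3 5]
Step 5: demand=5,sold=5 ship[2->3]=2 ship[1->2]=1 ship[0->1]=1 prod=3 -> [16 5 2 2]
Step 6: demand=5,sold=2 ship[2->3]=2 ship[1->2]=1 ship[0->1]=1 prod=3 -> [18 5 1 2]
Step 7: demand=5,sold=2 ship[2->3]=1 ship[1->2]=1 ship[0->1]=1 prod=3 -> [20 5 1 1]
Step 8: demand=5,sold=1 ship[2->3]=1 ship[1->2]=1 ship[0->1]=1 prod=3 -> [22 5 1 1]
Step 9: demand=5,sold=1 ship[2->3]=1 ship[1->2]=1 ship[0->1]=1 prod=3 -> [24 5 1 1]
Step 10: demand=5,sold=1 ship[2->3]=1 ship[1->2]=1 ship[0->1]=1 prod=3 -> [26 5 1 1]
Step 11: demand=5,sold=1 ship[2->3]=1 ship[1->2]=1 ship[0->1]=1 prod=3 -> [28 5 1 1]
Step 12: demand=5,sold=1 ship[2->3]=1 ship[1->2]=1 ship[0->1]=1 prod=3 -> [30 5 1 1]
First stockout at step 6

6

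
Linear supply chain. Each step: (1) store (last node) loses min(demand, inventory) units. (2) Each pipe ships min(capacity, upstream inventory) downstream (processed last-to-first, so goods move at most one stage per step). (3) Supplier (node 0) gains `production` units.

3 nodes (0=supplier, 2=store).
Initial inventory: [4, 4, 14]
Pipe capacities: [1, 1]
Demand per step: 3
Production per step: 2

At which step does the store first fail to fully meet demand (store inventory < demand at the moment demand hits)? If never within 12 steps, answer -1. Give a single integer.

Step 1: demand=3,sold=3 ship[1->2]=1 ship[0->1]=1 prod=2 -> [5 4 12]
Step 2: demand=3,sold=3 ship[1->2]=1 ship[0->1]=1 prod=2 -> [6 4 10]
Step 3: demand=3,sold=3 ship[1->2]=1 ship[0->1]=1 prod=2 -> [7 4 8]
Step 4: demand=3,sold=3 ship[1->2]=1 ship[0->1]=1 prod=2 -> [8 4 6]
Step 5: demand=3,sold=3 ship[1->2]=1 ship[0->1]=1 prod=2 -> [9 4 4]
Step 6: demand=3,sold=3 ship[1->2]=1 ship[0->1]=1 prod=2 -> [10 4 2]
Step 7: demand=3,sold=2 ship[1->2]=1 ship[0->1]=1 prod=2 -> [11 4 1]
Step 8: demand=3,sold=1 ship[1->2]=1 ship[0->1]=1 prod=2 -> [12 4 1]
Step 9: demand=3,sold=1 ship[1->2]=1 ship[0->1]=1 prod=2 -> [13 4 1]
Step 10: demand=3,sold=1 ship[1->2]=1 ship[0->1]=1 prod=2 -> [14 4 1]
Step 11: demand=3,sold=1 ship[1->2]=1 ship[0->1]=1 prod=2 -> [15 4 1]
Step 12: demand=3,sold=1 ship[1->2]=1 ship[0->1]=1 prod=2 -> [16 4 1]
First stockout at step 7

7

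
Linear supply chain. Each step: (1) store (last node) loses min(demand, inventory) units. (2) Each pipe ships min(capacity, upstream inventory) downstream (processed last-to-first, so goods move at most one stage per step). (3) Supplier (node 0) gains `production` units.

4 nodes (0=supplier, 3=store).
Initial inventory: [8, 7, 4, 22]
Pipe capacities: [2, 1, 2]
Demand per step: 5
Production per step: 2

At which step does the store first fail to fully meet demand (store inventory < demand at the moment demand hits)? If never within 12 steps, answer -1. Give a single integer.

Step 1: demand=5,sold=5 ship[2->3]=2 ship[1->2]=1 ship[0->1]=2 prod=2 -> [8 8 3 19]
Step 2: demand=5,sold=5 ship[2->3]=2 ship[1->2]=1 ship[0->1]=2 prod=2 -> [8 9 2 16]
Step 3: demand=5,sold=5 ship[2->3]=2 ship[1->2]=1 ship[0->1]=2 prod=2 -> [8 10 1 13]
Step 4: demand=5,sold=5 ship[2->3]=1 ship[1->2]=1 ship[0->1]=2 prod=2 -> [8 11 1 9]
Step 5: demand=5,sold=5 ship[2->3]=1 ship[1->2]=1 ship[0->1]=2 prod=2 -> [8 12 1 5]
Step 6: demand=5,sold=5 ship[2->3]=1 ship[1->2]=1 ship[0->1]=2 prod=2 -> [8 13 1 1]
Step 7: demand=5,sold=1 ship[2->3]=1 ship[1->2]=1 ship[0->1]=2 prod=2 -> [8 14 1 1]
Step 8: demand=5,sold=1 ship[2->3]=1 ship[1->2]=1 ship[0->1]=2 prod=2 -> [8 15 1 1]
Step 9: demand=5,sold=1 ship[2->3]=1 ship[1->2]=1 ship[0->1]=2 prod=2 -> [8 16 1 1]
Step 10: demand=5,sold=1 ship[2->3]=1 ship[1->2]=1 ship[0->1]=2 prod=2 -> [8 17 1 1]
Step 11: demand=5,sold=1 ship[2->3]=1 ship[1->2]=1 ship[0->1]=2 prod=2 -> [8 18 1 1]
Step 12: demand=5,sold=1 ship[2->3]=1 ship[1->2]=1 ship[0->1]=2 prod=2 -> [8 19 1 1]
First stockout at step 7

7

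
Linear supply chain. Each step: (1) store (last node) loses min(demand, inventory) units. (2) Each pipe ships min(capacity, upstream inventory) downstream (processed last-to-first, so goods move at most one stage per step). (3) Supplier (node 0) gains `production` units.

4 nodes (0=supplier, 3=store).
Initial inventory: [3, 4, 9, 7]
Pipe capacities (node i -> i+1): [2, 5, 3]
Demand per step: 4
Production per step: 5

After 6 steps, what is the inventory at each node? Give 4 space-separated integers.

Step 1: demand=4,sold=4 ship[2->3]=3 ship[1->2]=4 ship[0->1]=2 prod=5 -> inv=[6 2 10 6]
Step 2: demand=4,sold=4 ship[2->3]=3 ship[1->2]=2 ship[0->1]=2 prod=5 -> inv=[9 2 9 5]
Step 3: demand=4,sold=4 ship[2->3]=3 ship[1->2]=2 ship[0->1]=2 prod=5 -> inv=[12 2 8 4]
Step 4: demand=4,sold=4 ship[2->3]=3 ship[1->2]=2 ship[0->1]=2 prod=5 -> inv=[15 2 7 3]
Step 5: demand=4,sold=3 ship[2->3]=3 ship[1->2]=2 ship[0->1]=2 prod=5 -> inv=[18 2 6 3]
Step 6: demand=4,sold=3 ship[2->3]=3 ship[1->2]=2 ship[0->1]=2 prod=5 -> inv=[21 2 5 3]

21 2 5 3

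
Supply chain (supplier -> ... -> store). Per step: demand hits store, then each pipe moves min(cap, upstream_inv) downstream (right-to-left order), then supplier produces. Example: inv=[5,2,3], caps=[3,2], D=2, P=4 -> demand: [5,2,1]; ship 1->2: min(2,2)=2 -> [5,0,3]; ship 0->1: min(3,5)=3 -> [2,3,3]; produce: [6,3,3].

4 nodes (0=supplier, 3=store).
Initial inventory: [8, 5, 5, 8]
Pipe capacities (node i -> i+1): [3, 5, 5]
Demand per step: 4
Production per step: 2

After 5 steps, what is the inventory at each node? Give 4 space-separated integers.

Step 1: demand=4,sold=4 ship[2->3]=5 ship[1->2]=5 ship[0->1]=3 prod=2 -> inv=[7 3 5 9]
Step 2: demand=4,sold=4 ship[2->3]=5 ship[1->2]=3 ship[0->1]=3 prod=2 -> inv=[6 3 3 10]
Step 3: demand=4,sold=4 ship[2->3]=3 ship[1->2]=3 ship[0->1]=3 prod=2 -> inv=[5 3 3 9]
Step 4: demand=4,sold=4 ship[2->3]=3 ship[1->2]=3 ship[0->1]=3 prod=2 -> inv=[4 3 3 8]
Step 5: demand=4,sold=4 ship[2->3]=3 ship[1->2]=3 ship[0->1]=3 prod=2 -> inv=[3 3 3 7]

3 3 3 7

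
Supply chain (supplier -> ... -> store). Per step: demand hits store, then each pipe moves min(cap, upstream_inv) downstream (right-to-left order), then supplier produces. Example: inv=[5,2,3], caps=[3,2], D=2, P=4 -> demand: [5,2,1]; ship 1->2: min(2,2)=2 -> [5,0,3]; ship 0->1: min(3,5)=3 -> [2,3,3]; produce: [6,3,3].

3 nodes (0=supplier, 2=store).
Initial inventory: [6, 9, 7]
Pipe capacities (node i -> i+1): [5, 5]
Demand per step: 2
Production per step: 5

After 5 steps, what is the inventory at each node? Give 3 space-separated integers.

Step 1: demand=2,sold=2 ship[1->2]=5 ship[0->1]=5 prod=5 -> inv=[6 9 10]
Step 2: demand=2,sold=2 ship[1->2]=5 ship[0->1]=5 prod=5 -> inv=[6 9 13]
Step 3: demand=2,sold=2 ship[1->2]=5 ship[0->1]=5 prod=5 -> inv=[6 9 16]
Step 4: demand=2,sold=2 ship[1->2]=5 ship[0->1]=5 prod=5 -> inv=[6 9 19]
Step 5: demand=2,sold=2 ship[1->2]=5 ship[0->1]=5 prod=5 -> inv=[6 9 22]

6 9 22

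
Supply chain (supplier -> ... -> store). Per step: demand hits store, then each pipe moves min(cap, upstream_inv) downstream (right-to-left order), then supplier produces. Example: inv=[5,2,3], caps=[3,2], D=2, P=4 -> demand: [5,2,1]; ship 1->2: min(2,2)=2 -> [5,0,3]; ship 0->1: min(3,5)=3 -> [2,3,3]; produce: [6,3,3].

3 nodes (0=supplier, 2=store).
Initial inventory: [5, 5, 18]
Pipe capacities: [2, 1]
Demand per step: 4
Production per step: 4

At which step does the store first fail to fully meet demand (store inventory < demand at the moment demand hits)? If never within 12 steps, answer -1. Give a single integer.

Step 1: demand=4,sold=4 ship[1->2]=1 ship[0->1]=2 prod=4 -> [7 6 15]
Step 2: demand=4,sold=4 ship[1->2]=1 ship[0->1]=2 prod=4 -> [9 7 12]
Step 3: demand=4,sold=4 ship[1->2]=1 ship[0->1]=2 prod=4 -> [11 8 9]
Step 4: demand=4,sold=4 ship[1->2]=1 ship[0->1]=2 prod=4 -> [13 9 6]
Step 5: demand=4,sold=4 ship[1->2]=1 ship[0->1]=2 prod=4 -> [15 10 3]
Step 6: demand=4,sold=3 ship[1->2]=1 ship[0->1]=2 prod=4 -> [17 11 1]
Step 7: demand=4,sold=1 ship[1->2]=1 ship[0->1]=2 prod=4 -> [19 12 1]
Step 8: demand=4,sold=1 ship[1->2]=1 ship[0->1]=2 prod=4 -> [21 13 1]
Step 9: demand=4,sold=1 ship[1->2]=1 ship[0->1]=2 prod=4 -> [23 14 1]
Step 10: demand=4,sold=1 ship[1->2]=1 ship[0->1]=2 prod=4 -> [25 15 1]
Step 11: demand=4,sold=1 ship[1->2]=1 ship[0->1]=2 prod=4 -> [27 16 1]
Step 12: demand=4,sold=1 ship[1->2]=1 ship[0->1]=2 prod=4 -> [29 17 1]
First stockout at step 6

6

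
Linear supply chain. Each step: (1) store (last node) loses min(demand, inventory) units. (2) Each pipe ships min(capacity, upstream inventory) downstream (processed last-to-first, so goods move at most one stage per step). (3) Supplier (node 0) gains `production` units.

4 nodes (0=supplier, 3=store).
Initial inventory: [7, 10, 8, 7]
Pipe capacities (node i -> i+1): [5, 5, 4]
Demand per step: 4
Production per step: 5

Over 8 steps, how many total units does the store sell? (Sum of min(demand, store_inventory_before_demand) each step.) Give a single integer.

Answer: 32

Derivation:
Step 1: sold=4 (running total=4) -> [7 10 9 7]
Step 2: sold=4 (running total=8) -> [7 10 10 7]
Step 3: sold=4 (running total=12) -> [7 10 11 7]
Step 4: sold=4 (running total=16) -> [7 10 12 7]
Step 5: sold=4 (running total=20) -> [7 10 13 7]
Step 6: sold=4 (running total=24) -> [7 10 14 7]
Step 7: sold=4 (running total=28) -> [7 10 15 7]
Step 8: sold=4 (running total=32) -> [7 10 16 7]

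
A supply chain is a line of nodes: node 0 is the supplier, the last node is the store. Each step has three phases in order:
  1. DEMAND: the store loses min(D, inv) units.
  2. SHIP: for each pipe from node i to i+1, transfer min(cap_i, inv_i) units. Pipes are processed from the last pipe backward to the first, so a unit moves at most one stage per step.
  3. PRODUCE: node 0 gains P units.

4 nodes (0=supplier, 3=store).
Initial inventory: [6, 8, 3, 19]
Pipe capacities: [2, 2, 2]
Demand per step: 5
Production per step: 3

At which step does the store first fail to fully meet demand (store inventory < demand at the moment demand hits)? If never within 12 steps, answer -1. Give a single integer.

Step 1: demand=5,sold=5 ship[2->3]=2 ship[1->2]=2 ship[0->1]=2 prod=3 -> [7 8 3 16]
Step 2: demand=5,sold=5 ship[2->3]=2 ship[1->2]=2 ship[0->1]=2 prod=3 -> [8 8 3 13]
Step 3: demand=5,sold=5 ship[2->3]=2 ship[1->2]=2 ship[0->1]=2 prod=3 -> [9 8 3 10]
Step 4: demand=5,sold=5 ship[2->3]=2 ship[1->2]=2 ship[0->1]=2 prod=3 -> [10 8 3 7]
Step 5: demand=5,sold=5 ship[2->3]=2 ship[1->2]=2 ship[0->1]=2 prod=3 -> [11 8 3 4]
Step 6: demand=5,sold=4 ship[2->3]=2 ship[1->2]=2 ship[0->1]=2 prod=3 -> [12 8 3 2]
Step 7: demand=5,sold=2 ship[2->3]=2 ship[1->2]=2 ship[0->1]=2 prod=3 -> [13 8 3 2]
Step 8: demand=5,sold=2 ship[2->3]=2 ship[1->2]=2 ship[0->1]=2 prod=3 -> [14 8 3 2]
Step 9: demand=5,sold=2 ship[2->3]=2 ship[1->2]=2 ship[0->1]=2 prod=3 -> [15 8 3 2]
Step 10: demand=5,sold=2 ship[2->3]=2 ship[1->2]=2 ship[0->1]=2 prod=3 -> [16 8 3 2]
Step 11: demand=5,sold=2 ship[2->3]=2 ship[1->2]=2 ship[0->1]=2 prod=3 -> [17 8 3 2]
Step 12: demand=5,sold=2 ship[2->3]=2 ship[1->2]=2 ship[0->1]=2 prod=3 -> [18 8 3 2]
First stockout at step 6

6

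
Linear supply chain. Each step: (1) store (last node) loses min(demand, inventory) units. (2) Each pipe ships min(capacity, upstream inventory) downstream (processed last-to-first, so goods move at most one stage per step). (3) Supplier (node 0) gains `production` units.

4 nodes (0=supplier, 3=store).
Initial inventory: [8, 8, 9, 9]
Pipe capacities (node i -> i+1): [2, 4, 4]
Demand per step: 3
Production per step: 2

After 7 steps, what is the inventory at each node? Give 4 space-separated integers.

Step 1: demand=3,sold=3 ship[2->3]=4 ship[1->2]=4 ship[0->1]=2 prod=2 -> inv=[8 6 9 10]
Step 2: demand=3,sold=3 ship[2->3]=4 ship[1->2]=4 ship[0->1]=2 prod=2 -> inv=[8 4 9 11]
Step 3: demand=3,sold=3 ship[2->3]=4 ship[1->2]=4 ship[0->1]=2 prod=2 -> inv=[8 2 9 12]
Step 4: demand=3,sold=3 ship[2->3]=4 ship[1->2]=2 ship[0->1]=2 prod=2 -> inv=[8 2 7 13]
Step 5: demand=3,sold=3 ship[2->3]=4 ship[1->2]=2 ship[0->1]=2 prod=2 -> inv=[8 2 5 14]
Step 6: demand=3,sold=3 ship[2->3]=4 ship[1->2]=2 ship[0->1]=2 prod=2 -> inv=[8 2 3 15]
Step 7: demand=3,sold=3 ship[2->3]=3 ship[1->2]=2 ship[0->1]=2 prod=2 -> inv=[8 2 2 15]

8 2 2 15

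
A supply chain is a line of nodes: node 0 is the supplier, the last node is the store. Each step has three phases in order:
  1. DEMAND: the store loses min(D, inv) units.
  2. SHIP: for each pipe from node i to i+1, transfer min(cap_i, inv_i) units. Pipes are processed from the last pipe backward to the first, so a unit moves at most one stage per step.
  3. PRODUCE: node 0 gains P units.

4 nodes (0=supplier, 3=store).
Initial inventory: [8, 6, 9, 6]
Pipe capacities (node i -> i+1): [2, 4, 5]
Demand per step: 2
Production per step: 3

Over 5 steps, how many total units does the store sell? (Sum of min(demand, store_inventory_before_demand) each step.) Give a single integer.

Step 1: sold=2 (running total=2) -> [9 4 8 9]
Step 2: sold=2 (running total=4) -> [10 2 7 12]
Step 3: sold=2 (running total=6) -> [11 2 4 15]
Step 4: sold=2 (running total=8) -> [12 2 2 17]
Step 5: sold=2 (running total=10) -> [13 2 2 17]

Answer: 10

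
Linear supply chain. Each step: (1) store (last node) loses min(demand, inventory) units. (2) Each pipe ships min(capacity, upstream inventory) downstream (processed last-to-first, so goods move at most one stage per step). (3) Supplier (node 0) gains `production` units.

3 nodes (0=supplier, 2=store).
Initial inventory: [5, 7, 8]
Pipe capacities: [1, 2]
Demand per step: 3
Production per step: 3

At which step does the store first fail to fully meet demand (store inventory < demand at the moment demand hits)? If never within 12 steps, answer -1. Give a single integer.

Step 1: demand=3,sold=3 ship[1->2]=2 ship[0->1]=1 prod=3 -> [7 6 7]
Step 2: demand=3,sold=3 ship[1->2]=2 ship[0->1]=1 prod=3 -> [9 5 6]
Step 3: demand=3,sold=3 ship[1->2]=2 ship[0->1]=1 prod=3 -> [11 4 5]
Step 4: demand=3,sold=3 ship[1->2]=2 ship[0->1]=1 prod=3 -> [13 3 4]
Step 5: demand=3,sold=3 ship[1->2]=2 ship[0->1]=1 prod=3 -> [15 2 3]
Step 6: demand=3,sold=3 ship[1->2]=2 ship[0->1]=1 prod=3 -> [17 1 2]
Step 7: demand=3,sold=2 ship[1->2]=1 ship[0->1]=1 prod=3 -> [19 1 1]
Step 8: demand=3,sold=1 ship[1->2]=1 ship[0->1]=1 prod=3 -> [21 1 1]
Step 9: demand=3,sold=1 ship[1->2]=1 ship[0->1]=1 prod=3 -> [23 1 1]
Step 10: demand=3,sold=1 ship[1->2]=1 ship[0->1]=1 prod=3 -> [25 1 1]
Step 11: demand=3,sold=1 ship[1->2]=1 ship[0->1]=1 prod=3 -> [27 1 1]
Step 12: demand=3,sold=1 ship[1->2]=1 ship[0->1]=1 prod=3 -> [29 1 1]
First stockout at step 7

7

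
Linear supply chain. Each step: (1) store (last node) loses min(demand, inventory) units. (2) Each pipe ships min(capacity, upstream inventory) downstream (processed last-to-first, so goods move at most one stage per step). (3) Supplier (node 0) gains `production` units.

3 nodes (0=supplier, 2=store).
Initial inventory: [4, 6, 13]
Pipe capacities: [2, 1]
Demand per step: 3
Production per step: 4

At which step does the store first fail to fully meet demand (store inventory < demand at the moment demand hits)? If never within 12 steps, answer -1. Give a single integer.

Step 1: demand=3,sold=3 ship[1->2]=1 ship[0->1]=2 prod=4 -> [6 7 11]
Step 2: demand=3,sold=3 ship[1->2]=1 ship[0->1]=2 prod=4 -> [8 8 9]
Step 3: demand=3,sold=3 ship[1->2]=1 ship[0->1]=2 prod=4 -> [10 9 7]
Step 4: demand=3,sold=3 ship[1->2]=1 ship[0->1]=2 prod=4 -> [12 10 5]
Step 5: demand=3,sold=3 ship[1->2]=1 ship[0->1]=2 prod=4 -> [14 11 3]
Step 6: demand=3,sold=3 ship[1->2]=1 ship[0->1]=2 prod=4 -> [16 12 1]
Step 7: demand=3,sold=1 ship[1->2]=1 ship[0->1]=2 prod=4 -> [18 13 1]
Step 8: demand=3,sold=1 ship[1->2]=1 ship[0->1]=2 prod=4 -> [20 14 1]
Step 9: demand=3,sold=1 ship[1->2]=1 ship[0->1]=2 prod=4 -> [22 15 1]
Step 10: demand=3,sold=1 ship[1->2]=1 ship[0->1]=2 prod=4 -> [24 16 1]
Step 11: demand=3,sold=1 ship[1->2]=1 ship[0->1]=2 prod=4 -> [26 17 1]
Step 12: demand=3,sold=1 ship[1->2]=1 ship[0->1]=2 prod=4 -> [28 18 1]
First stockout at step 7

7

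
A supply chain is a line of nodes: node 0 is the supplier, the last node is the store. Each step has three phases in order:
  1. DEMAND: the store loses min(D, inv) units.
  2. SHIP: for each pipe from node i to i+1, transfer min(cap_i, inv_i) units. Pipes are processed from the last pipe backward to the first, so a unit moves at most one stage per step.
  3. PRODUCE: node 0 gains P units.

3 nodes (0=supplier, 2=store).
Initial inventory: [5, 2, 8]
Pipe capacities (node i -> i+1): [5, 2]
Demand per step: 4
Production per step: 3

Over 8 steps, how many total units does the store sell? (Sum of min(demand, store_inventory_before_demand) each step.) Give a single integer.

Step 1: sold=4 (running total=4) -> [3 5 6]
Step 2: sold=4 (running total=8) -> [3 6 4]
Step 3: sold=4 (running total=12) -> [3 7 2]
Step 4: sold=2 (running total=14) -> [3 8 2]
Step 5: sold=2 (running total=16) -> [3 9 2]
Step 6: sold=2 (running total=18) -> [3 10 2]
Step 7: sold=2 (running total=20) -> [3 11 2]
Step 8: sold=2 (running total=22) -> [3 12 2]

Answer: 22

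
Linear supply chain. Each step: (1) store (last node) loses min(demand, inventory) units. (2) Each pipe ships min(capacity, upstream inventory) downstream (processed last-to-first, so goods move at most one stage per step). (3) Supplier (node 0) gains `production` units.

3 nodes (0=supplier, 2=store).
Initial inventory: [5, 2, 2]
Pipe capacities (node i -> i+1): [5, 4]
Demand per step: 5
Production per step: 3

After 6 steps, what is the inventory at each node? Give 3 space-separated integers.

Step 1: demand=5,sold=2 ship[1->2]=2 ship[0->1]=5 prod=3 -> inv=[3 5 2]
Step 2: demand=5,sold=2 ship[1->2]=4 ship[0->1]=3 prod=3 -> inv=[3 4 4]
Step 3: demand=5,sold=4 ship[1->2]=4 ship[0->1]=3 prod=3 -> inv=[3 3 4]
Step 4: demand=5,sold=4 ship[1->2]=3 ship[0->1]=3 prod=3 -> inv=[3 3 3]
Step 5: demand=5,sold=3 ship[1->2]=3 ship[0->1]=3 prod=3 -> inv=[3 3 3]
Step 6: demand=5,sold=3 ship[1->2]=3 ship[0->1]=3 prod=3 -> inv=[3 3 3]

3 3 3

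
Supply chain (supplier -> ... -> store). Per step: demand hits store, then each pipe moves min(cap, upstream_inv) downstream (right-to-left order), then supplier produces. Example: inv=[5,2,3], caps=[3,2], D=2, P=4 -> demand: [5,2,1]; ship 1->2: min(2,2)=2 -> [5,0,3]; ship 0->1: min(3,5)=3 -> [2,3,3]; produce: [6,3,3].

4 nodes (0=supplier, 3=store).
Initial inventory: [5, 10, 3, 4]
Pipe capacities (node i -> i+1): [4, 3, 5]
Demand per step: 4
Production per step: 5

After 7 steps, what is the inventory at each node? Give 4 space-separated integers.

Step 1: demand=4,sold=4 ship[2->3]=3 ship[1->2]=3 ship[0->1]=4 prod=5 -> inv=[6 11 3 3]
Step 2: demand=4,sold=3 ship[2->3]=3 ship[1->2]=3 ship[0->1]=4 prod=5 -> inv=[7 12 3 3]
Step 3: demand=4,sold=3 ship[2->3]=3 ship[1->2]=3 ship[0->1]=4 prod=5 -> inv=[8 13 3 3]
Step 4: demand=4,sold=3 ship[2->3]=3 ship[1->2]=3 ship[0->1]=4 prod=5 -> inv=[9 14 3 3]
Step 5: demand=4,sold=3 ship[2->3]=3 ship[1->2]=3 ship[0->1]=4 prod=5 -> inv=[10 15 3 3]
Step 6: demand=4,sold=3 ship[2->3]=3 ship[1->2]=3 ship[0->1]=4 prod=5 -> inv=[11 16 3 3]
Step 7: demand=4,sold=3 ship[2->3]=3 ship[1->2]=3 ship[0->1]=4 prod=5 -> inv=[12 17 3 3]

12 17 3 3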